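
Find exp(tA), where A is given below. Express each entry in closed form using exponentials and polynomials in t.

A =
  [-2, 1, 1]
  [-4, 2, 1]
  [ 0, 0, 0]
e^{tA} =
  [1 - 2*t, t, -t^2/2 + t]
  [-4*t, 2*t + 1, -t^2 + t]
  [0, 0, 1]

Strategy: write A = P · J · P⁻¹ where J is a Jordan canonical form, so e^{tA} = P · e^{tJ} · P⁻¹, and e^{tJ} can be computed block-by-block.

A has Jordan form
J =
  [0, 1, 0]
  [0, 0, 1]
  [0, 0, 0]
(up to reordering of blocks).

Per-block formulas:
  For a 3×3 Jordan block J_3(0): exp(t · J_3(0)) = e^(0t)·(I + t·N + (t^2/2)·N^2), where N is the 3×3 nilpotent shift.

After assembling e^{tJ} and conjugating by P, we get:

e^{tA} =
  [1 - 2*t, t, -t^2/2 + t]
  [-4*t, 2*t + 1, -t^2 + t]
  [0, 0, 1]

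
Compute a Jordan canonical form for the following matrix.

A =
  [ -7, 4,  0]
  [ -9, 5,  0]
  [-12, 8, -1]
J_2(-1) ⊕ J_1(-1)

The characteristic polynomial is
  det(x·I − A) = x^3 + 3*x^2 + 3*x + 1 = (x + 1)^3

Eigenvalues and multiplicities (the geometric multiplicity of λ is n − rank(A − λI), which equals the number of Jordan blocks for λ):
  λ = -1: algebraic multiplicity = 3, geometric multiplicity = 2

Determining the block sizes for each eigenvalue:
  λ = -1: 2 blocks summing to 3 forces exactly one block of size 2 and the rest size 1 → block sizes [2, 1]

Assembling the blocks gives a Jordan form
J =
  [-1,  1,  0]
  [ 0, -1,  0]
  [ 0,  0, -1]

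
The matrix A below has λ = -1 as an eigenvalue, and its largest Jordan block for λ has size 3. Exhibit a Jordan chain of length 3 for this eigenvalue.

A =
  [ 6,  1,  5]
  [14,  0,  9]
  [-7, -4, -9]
A Jordan chain for λ = -1 of length 3:
v_1 = (28, 49, -49)ᵀ
v_2 = (7, 14, -7)ᵀ
v_3 = (1, 0, 0)ᵀ

Let N = A − (-1)·I. We want v_3 with N^3 v_3 = 0 but N^2 v_3 ≠ 0; then v_{j-1} := N · v_j for j = 3, …, 2.

Pick v_3 = (1, 0, 0)ᵀ.
Then v_2 = N · v_3 = (7, 14, -7)ᵀ.
Then v_1 = N · v_2 = (28, 49, -49)ᵀ.

Sanity check: (A − (-1)·I) v_1 = (0, 0, 0)ᵀ = 0. ✓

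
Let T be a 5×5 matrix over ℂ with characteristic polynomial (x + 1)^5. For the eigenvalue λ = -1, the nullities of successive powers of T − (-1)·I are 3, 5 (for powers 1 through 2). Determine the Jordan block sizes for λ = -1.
Block sizes for λ = -1: [2, 2, 1]

From the dimensions of kernels of powers, the number of Jordan blocks of size at least j is d_j − d_{j−1} where d_j = dim ker(N^j) (with d_0 = 0). Computing the differences gives [3, 2].
The number of blocks of size exactly k is (#blocks of size ≥ k) − (#blocks of size ≥ k + 1), so the partition is: 1 block(s) of size 1, 2 block(s) of size 2.
In nonincreasing order the block sizes are [2, 2, 1].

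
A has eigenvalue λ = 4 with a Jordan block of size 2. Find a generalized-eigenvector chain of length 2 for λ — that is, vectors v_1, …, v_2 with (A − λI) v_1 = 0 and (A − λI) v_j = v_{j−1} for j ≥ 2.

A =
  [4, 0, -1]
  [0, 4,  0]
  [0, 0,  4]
A Jordan chain for λ = 4 of length 2:
v_1 = (-1, 0, 0)ᵀ
v_2 = (0, 0, 1)ᵀ

Let N = A − (4)·I. We want v_2 with N^2 v_2 = 0 but N^1 v_2 ≠ 0; then v_{j-1} := N · v_j for j = 2, …, 2.

Pick v_2 = (0, 0, 1)ᵀ.
Then v_1 = N · v_2 = (-1, 0, 0)ᵀ.

Sanity check: (A − (4)·I) v_1 = (0, 0, 0)ᵀ = 0. ✓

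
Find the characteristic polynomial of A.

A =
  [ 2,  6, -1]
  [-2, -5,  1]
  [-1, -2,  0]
x^3 + 3*x^2 + 3*x + 1

Expanding det(x·I − A) (e.g. by cofactor expansion or by noting that A is similar to its Jordan form J, which has the same characteristic polynomial as A) gives
  χ_A(x) = x^3 + 3*x^2 + 3*x + 1
which factors as (x + 1)^3. The eigenvalues (with algebraic multiplicities) are λ = -1 with multiplicity 3.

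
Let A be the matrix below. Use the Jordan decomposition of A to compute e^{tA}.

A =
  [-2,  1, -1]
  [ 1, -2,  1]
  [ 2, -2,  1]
e^{tA} =
  [-t*exp(-t) + exp(-t), t*exp(-t), -t*exp(-t)]
  [t*exp(-t), -t*exp(-t) + exp(-t), t*exp(-t)]
  [2*t*exp(-t), -2*t*exp(-t), 2*t*exp(-t) + exp(-t)]

Strategy: write A = P · J · P⁻¹ where J is a Jordan canonical form, so e^{tA} = P · e^{tJ} · P⁻¹, and e^{tJ} can be computed block-by-block.

A has Jordan form
J =
  [-1,  1,  0]
  [ 0, -1,  0]
  [ 0,  0, -1]
(up to reordering of blocks).

Per-block formulas:
  For a 1×1 block at λ = -1: exp(t · [-1]) = [e^(-1t)].
  For a 2×2 Jordan block J_2(-1): exp(t · J_2(-1)) = e^(-1t)·(I + t·N), where N is the 2×2 nilpotent shift.

After assembling e^{tJ} and conjugating by P, we get:

e^{tA} =
  [-t*exp(-t) + exp(-t), t*exp(-t), -t*exp(-t)]
  [t*exp(-t), -t*exp(-t) + exp(-t), t*exp(-t)]
  [2*t*exp(-t), -2*t*exp(-t), 2*t*exp(-t) + exp(-t)]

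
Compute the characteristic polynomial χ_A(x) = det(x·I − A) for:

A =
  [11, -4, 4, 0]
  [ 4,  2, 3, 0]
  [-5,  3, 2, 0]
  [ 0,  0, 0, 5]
x^4 - 20*x^3 + 150*x^2 - 500*x + 625

Expanding det(x·I − A) (e.g. by cofactor expansion or by noting that A is similar to its Jordan form J, which has the same characteristic polynomial as A) gives
  χ_A(x) = x^4 - 20*x^3 + 150*x^2 - 500*x + 625
which factors as (x - 5)^4. The eigenvalues (with algebraic multiplicities) are λ = 5 with multiplicity 4.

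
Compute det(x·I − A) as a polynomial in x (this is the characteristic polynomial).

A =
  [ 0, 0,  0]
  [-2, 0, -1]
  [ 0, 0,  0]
x^3

Expanding det(x·I − A) (e.g. by cofactor expansion or by noting that A is similar to its Jordan form J, which has the same characteristic polynomial as A) gives
  χ_A(x) = x^3
which factors as x^3. The eigenvalues (with algebraic multiplicities) are λ = 0 with multiplicity 3.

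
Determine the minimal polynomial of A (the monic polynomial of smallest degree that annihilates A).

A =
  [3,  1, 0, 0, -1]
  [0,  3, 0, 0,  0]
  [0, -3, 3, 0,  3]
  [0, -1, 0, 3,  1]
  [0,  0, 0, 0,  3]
x^2 - 6*x + 9

The characteristic polynomial is χ_A(x) = (x - 3)^5, so the eigenvalues are known. The minimal polynomial is
  m_A(x) = Π_λ (x − λ)^{k_λ}
where k_λ is the size of the *largest* Jordan block for λ (equivalently, the smallest k with (A − λI)^k v = 0 for every generalised eigenvector v of λ).

  λ = 3: largest Jordan block has size 2, contributing (x − 3)^2

So m_A(x) = (x - 3)^2 = x^2 - 6*x + 9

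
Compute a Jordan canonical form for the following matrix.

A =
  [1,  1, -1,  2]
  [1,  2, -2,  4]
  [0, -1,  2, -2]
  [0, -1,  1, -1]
J_3(1) ⊕ J_1(1)

The characteristic polynomial is
  det(x·I − A) = x^4 - 4*x^3 + 6*x^2 - 4*x + 1 = (x - 1)^4

Eigenvalues and multiplicities (the geometric multiplicity of λ is n − rank(A − λI), which equals the number of Jordan blocks for λ):
  λ = 1: algebraic multiplicity = 4, geometric multiplicity = 2

Determining the block sizes for each eigenvalue:
  λ = 1: with am = 4 and gm = 2, the partition is not yet determined (e.g. several partitions of 4 into 2 parts exist). Let N = A − (1)·I. Computing rank(N^1) = 2, rank(N^2) = 1, rank(N^3) = 0; the number of blocks of size ≥ j is rank(N^{j−1}) − rank(N^j), giving [2, 1, 1]. So we have 1 block(s) of size 3, 1 block(s) of size 1 → block sizes [3, 1]

Assembling the blocks gives a Jordan form
J =
  [1, 1, 0, 0]
  [0, 1, 1, 0]
  [0, 0, 1, 0]
  [0, 0, 0, 1]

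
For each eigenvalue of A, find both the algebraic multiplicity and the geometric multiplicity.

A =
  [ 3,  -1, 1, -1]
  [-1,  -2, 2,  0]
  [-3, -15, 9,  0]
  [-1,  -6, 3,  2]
λ = 3: alg = 4, geom = 2

Step 1 — factor the characteristic polynomial to read off the algebraic multiplicities:
  χ_A(x) = (x - 3)^4

Step 2 — compute geometric multiplicities via the rank-nullity identity g(λ) = n − rank(A − λI):
  rank(A − (3)·I) = 2, so dim ker(A − (3)·I) = n − 2 = 2

Summary:
  λ = 3: algebraic multiplicity = 4, geometric multiplicity = 2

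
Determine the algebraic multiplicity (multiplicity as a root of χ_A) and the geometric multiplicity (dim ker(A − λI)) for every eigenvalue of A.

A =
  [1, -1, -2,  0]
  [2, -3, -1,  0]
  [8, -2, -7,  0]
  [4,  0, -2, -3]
λ = -3: alg = 4, geom = 2

Step 1 — factor the characteristic polynomial to read off the algebraic multiplicities:
  χ_A(x) = (x + 3)^4

Step 2 — compute geometric multiplicities via the rank-nullity identity g(λ) = n − rank(A − λI):
  rank(A − (-3)·I) = 2, so dim ker(A − (-3)·I) = n − 2 = 2

Summary:
  λ = -3: algebraic multiplicity = 4, geometric multiplicity = 2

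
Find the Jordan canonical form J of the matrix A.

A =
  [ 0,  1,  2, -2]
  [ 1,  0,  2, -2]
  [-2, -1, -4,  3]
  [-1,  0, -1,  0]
J_2(-1) ⊕ J_2(-1)

The characteristic polynomial is
  det(x·I − A) = x^4 + 4*x^3 + 6*x^2 + 4*x + 1 = (x + 1)^4

Eigenvalues and multiplicities (the geometric multiplicity of λ is n − rank(A − λI), which equals the number of Jordan blocks for λ):
  λ = -1: algebraic multiplicity = 4, geometric multiplicity = 2

Determining the block sizes for each eigenvalue:
  λ = -1: with am = 4 and gm = 2, the partition is not yet determined (e.g. several partitions of 4 into 2 parts exist). Let N = A − (-1)·I. Computing rank(N^1) = 2, rank(N^2) = 0; the number of blocks of size ≥ j is rank(N^{j−1}) − rank(N^j), giving [2, 2]. So we have 2 block(s) of size 2 → block sizes [2, 2]

Assembling the blocks gives a Jordan form
J =
  [-1,  1,  0,  0]
  [ 0, -1,  0,  0]
  [ 0,  0, -1,  1]
  [ 0,  0,  0, -1]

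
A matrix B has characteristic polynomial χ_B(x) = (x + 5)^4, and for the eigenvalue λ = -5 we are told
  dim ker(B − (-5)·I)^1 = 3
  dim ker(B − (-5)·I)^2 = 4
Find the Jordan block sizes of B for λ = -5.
Block sizes for λ = -5: [2, 1, 1]

From the dimensions of kernels of powers, the number of Jordan blocks of size at least j is d_j − d_{j−1} where d_j = dim ker(N^j) (with d_0 = 0). Computing the differences gives [3, 1].
The number of blocks of size exactly k is (#blocks of size ≥ k) − (#blocks of size ≥ k + 1), so the partition is: 2 block(s) of size 1, 1 block(s) of size 2.
In nonincreasing order the block sizes are [2, 1, 1].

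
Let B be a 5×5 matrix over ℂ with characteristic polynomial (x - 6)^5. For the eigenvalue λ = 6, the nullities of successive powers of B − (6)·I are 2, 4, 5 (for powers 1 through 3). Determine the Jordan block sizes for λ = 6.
Block sizes for λ = 6: [3, 2]

From the dimensions of kernels of powers, the number of Jordan blocks of size at least j is d_j − d_{j−1} where d_j = dim ker(N^j) (with d_0 = 0). Computing the differences gives [2, 2, 1].
The number of blocks of size exactly k is (#blocks of size ≥ k) − (#blocks of size ≥ k + 1), so the partition is: 1 block(s) of size 2, 1 block(s) of size 3.
In nonincreasing order the block sizes are [3, 2].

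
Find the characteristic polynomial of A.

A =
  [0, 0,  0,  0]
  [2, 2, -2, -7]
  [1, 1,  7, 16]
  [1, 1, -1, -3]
x^4 - 6*x^3 + 12*x^2 - 8*x

Expanding det(x·I − A) (e.g. by cofactor expansion or by noting that A is similar to its Jordan form J, which has the same characteristic polynomial as A) gives
  χ_A(x) = x^4 - 6*x^3 + 12*x^2 - 8*x
which factors as x*(x - 2)^3. The eigenvalues (with algebraic multiplicities) are λ = 0 with multiplicity 1, λ = 2 with multiplicity 3.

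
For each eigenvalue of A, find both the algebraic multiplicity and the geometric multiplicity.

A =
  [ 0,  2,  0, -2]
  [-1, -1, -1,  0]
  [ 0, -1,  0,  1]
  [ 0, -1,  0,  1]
λ = 0: alg = 4, geom = 2

Step 1 — factor the characteristic polynomial to read off the algebraic multiplicities:
  χ_A(x) = x^4

Step 2 — compute geometric multiplicities via the rank-nullity identity g(λ) = n − rank(A − λI):
  rank(A − (0)·I) = 2, so dim ker(A − (0)·I) = n − 2 = 2

Summary:
  λ = 0: algebraic multiplicity = 4, geometric multiplicity = 2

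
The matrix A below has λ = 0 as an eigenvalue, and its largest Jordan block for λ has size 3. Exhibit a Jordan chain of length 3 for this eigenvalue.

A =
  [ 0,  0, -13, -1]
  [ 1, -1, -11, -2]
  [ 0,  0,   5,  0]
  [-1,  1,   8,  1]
A Jordan chain for λ = 0 of length 3:
v_1 = (1, 1, 0, 0)ᵀ
v_2 = (0, 1, 0, -1)ᵀ
v_3 = (1, 0, 0, 0)ᵀ

Let N = A − (0)·I. We want v_3 with N^3 v_3 = 0 but N^2 v_3 ≠ 0; then v_{j-1} := N · v_j for j = 3, …, 2.

Pick v_3 = (1, 0, 0, 0)ᵀ.
Then v_2 = N · v_3 = (0, 1, 0, -1)ᵀ.
Then v_1 = N · v_2 = (1, 1, 0, 0)ᵀ.

Sanity check: (A − (0)·I) v_1 = (0, 0, 0, 0)ᵀ = 0. ✓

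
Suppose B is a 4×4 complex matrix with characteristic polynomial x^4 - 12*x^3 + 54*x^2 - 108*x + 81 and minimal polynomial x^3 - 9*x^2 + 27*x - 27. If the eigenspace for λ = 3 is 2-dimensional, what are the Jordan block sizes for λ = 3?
Block sizes for λ = 3: [3, 1]

Step 1 — from the characteristic polynomial, algebraic multiplicity of λ = 3 is 4. From dim ker(B − (3)·I) = 2, there are exactly 2 Jordan blocks for λ = 3.
Step 2 — from the minimal polynomial, the factor (x − 3)^3 tells us the largest block for λ = 3 has size 3.
Step 3 — with total size 4, 2 blocks, and largest block 3, the block sizes (in nonincreasing order) are [3, 1].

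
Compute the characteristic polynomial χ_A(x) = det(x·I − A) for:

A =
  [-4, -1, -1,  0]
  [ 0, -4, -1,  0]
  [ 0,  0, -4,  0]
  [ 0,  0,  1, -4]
x^4 + 16*x^3 + 96*x^2 + 256*x + 256

Expanding det(x·I − A) (e.g. by cofactor expansion or by noting that A is similar to its Jordan form J, which has the same characteristic polynomial as A) gives
  χ_A(x) = x^4 + 16*x^3 + 96*x^2 + 256*x + 256
which factors as (x + 4)^4. The eigenvalues (with algebraic multiplicities) are λ = -4 with multiplicity 4.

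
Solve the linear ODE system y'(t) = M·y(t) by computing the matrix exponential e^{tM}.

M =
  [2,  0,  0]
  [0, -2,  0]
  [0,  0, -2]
e^{tM} =
  [exp(2*t), 0, 0]
  [0, exp(-2*t), 0]
  [0, 0, exp(-2*t)]

Strategy: write M = P · J · P⁻¹ where J is a Jordan canonical form, so e^{tM} = P · e^{tJ} · P⁻¹, and e^{tJ} can be computed block-by-block.

M has Jordan form
J =
  [-2,  0, 0]
  [ 0, -2, 0]
  [ 0,  0, 2]
(up to reordering of blocks).

Per-block formulas:
  For a 1×1 block at λ = -2: exp(t · [-2]) = [e^(-2t)].
  For a 1×1 block at λ = 2: exp(t · [2]) = [e^(2t)].

After assembling e^{tJ} and conjugating by P, we get:

e^{tM} =
  [exp(2*t), 0, 0]
  [0, exp(-2*t), 0]
  [0, 0, exp(-2*t)]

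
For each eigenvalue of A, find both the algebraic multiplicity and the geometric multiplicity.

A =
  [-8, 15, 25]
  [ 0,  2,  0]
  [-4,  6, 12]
λ = 2: alg = 3, geom = 2

Step 1 — factor the characteristic polynomial to read off the algebraic multiplicities:
  χ_A(x) = (x - 2)^3

Step 2 — compute geometric multiplicities via the rank-nullity identity g(λ) = n − rank(A − λI):
  rank(A − (2)·I) = 1, so dim ker(A − (2)·I) = n − 1 = 2

Summary:
  λ = 2: algebraic multiplicity = 3, geometric multiplicity = 2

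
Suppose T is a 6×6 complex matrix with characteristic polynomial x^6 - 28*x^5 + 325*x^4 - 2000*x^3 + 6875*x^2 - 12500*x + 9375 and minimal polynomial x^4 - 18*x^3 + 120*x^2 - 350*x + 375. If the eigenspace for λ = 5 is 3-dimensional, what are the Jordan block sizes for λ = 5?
Block sizes for λ = 5: [3, 1, 1]

Step 1 — from the characteristic polynomial, algebraic multiplicity of λ = 5 is 5. From dim ker(T − (5)·I) = 3, there are exactly 3 Jordan blocks for λ = 5.
Step 2 — from the minimal polynomial, the factor (x − 5)^3 tells us the largest block for λ = 5 has size 3.
Step 3 — with total size 5, 3 blocks, and largest block 3, the block sizes (in nonincreasing order) are [3, 1, 1].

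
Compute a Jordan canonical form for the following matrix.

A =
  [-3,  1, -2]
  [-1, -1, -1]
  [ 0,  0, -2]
J_3(-2)

The characteristic polynomial is
  det(x·I − A) = x^3 + 6*x^2 + 12*x + 8 = (x + 2)^3

Eigenvalues and multiplicities (the geometric multiplicity of λ is n − rank(A − λI), which equals the number of Jordan blocks for λ):
  λ = -2: algebraic multiplicity = 3, geometric multiplicity = 1

Determining the block sizes for each eigenvalue:
  λ = -2: one block (gm = 1), so the single block has size am = 3 → block sizes [3]

Assembling the blocks gives a Jordan form
J =
  [-2,  1,  0]
  [ 0, -2,  1]
  [ 0,  0, -2]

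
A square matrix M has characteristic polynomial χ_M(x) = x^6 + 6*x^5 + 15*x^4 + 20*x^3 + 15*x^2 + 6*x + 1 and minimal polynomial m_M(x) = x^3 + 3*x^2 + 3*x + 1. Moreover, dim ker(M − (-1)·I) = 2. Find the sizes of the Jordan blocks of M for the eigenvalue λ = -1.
Block sizes for λ = -1: [3, 3]

Step 1 — from the characteristic polynomial, algebraic multiplicity of λ = -1 is 6. From dim ker(M − (-1)·I) = 2, there are exactly 2 Jordan blocks for λ = -1.
Step 2 — from the minimal polynomial, the factor (x + 1)^3 tells us the largest block for λ = -1 has size 3.
Step 3 — with total size 6, 2 blocks, and largest block 3, the block sizes (in nonincreasing order) are [3, 3].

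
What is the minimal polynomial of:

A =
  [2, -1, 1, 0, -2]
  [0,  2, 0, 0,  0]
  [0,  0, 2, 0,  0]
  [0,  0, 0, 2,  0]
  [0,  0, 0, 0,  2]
x^2 - 4*x + 4

The characteristic polynomial is χ_A(x) = (x - 2)^5, so the eigenvalues are known. The minimal polynomial is
  m_A(x) = Π_λ (x − λ)^{k_λ}
where k_λ is the size of the *largest* Jordan block for λ (equivalently, the smallest k with (A − λI)^k v = 0 for every generalised eigenvector v of λ).

  λ = 2: largest Jordan block has size 2, contributing (x − 2)^2

So m_A(x) = (x - 2)^2 = x^2 - 4*x + 4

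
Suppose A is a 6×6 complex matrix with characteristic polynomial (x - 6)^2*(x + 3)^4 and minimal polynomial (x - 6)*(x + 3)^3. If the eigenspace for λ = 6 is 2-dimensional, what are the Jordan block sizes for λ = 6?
Block sizes for λ = 6: [1, 1]

Step 1 — from the characteristic polynomial, algebraic multiplicity of λ = 6 is 2. From dim ker(A − (6)·I) = 2, there are exactly 2 Jordan blocks for λ = 6.
Step 2 — from the minimal polynomial, the factor (x − 6) tells us the largest block for λ = 6 has size 1.
Step 3 — with total size 2, 2 blocks, and largest block 1, the block sizes (in nonincreasing order) are [1, 1].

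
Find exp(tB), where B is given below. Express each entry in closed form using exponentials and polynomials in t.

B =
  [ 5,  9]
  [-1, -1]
e^{tB} =
  [3*t*exp(2*t) + exp(2*t), 9*t*exp(2*t)]
  [-t*exp(2*t), -3*t*exp(2*t) + exp(2*t)]

Strategy: write B = P · J · P⁻¹ where J is a Jordan canonical form, so e^{tB} = P · e^{tJ} · P⁻¹, and e^{tJ} can be computed block-by-block.

B has Jordan form
J =
  [2, 1]
  [0, 2]
(up to reordering of blocks).

Per-block formulas:
  For a 2×2 Jordan block J_2(2): exp(t · J_2(2)) = e^(2t)·(I + t·N), where N is the 2×2 nilpotent shift.

After assembling e^{tJ} and conjugating by P, we get:

e^{tB} =
  [3*t*exp(2*t) + exp(2*t), 9*t*exp(2*t)]
  [-t*exp(2*t), -3*t*exp(2*t) + exp(2*t)]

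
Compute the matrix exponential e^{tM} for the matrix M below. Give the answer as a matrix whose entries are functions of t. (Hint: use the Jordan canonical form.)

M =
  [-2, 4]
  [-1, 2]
e^{tM} =
  [1 - 2*t, 4*t]
  [-t, 2*t + 1]

Strategy: write M = P · J · P⁻¹ where J is a Jordan canonical form, so e^{tM} = P · e^{tJ} · P⁻¹, and e^{tJ} can be computed block-by-block.

M has Jordan form
J =
  [0, 1]
  [0, 0]
(up to reordering of blocks).

Per-block formulas:
  For a 2×2 Jordan block J_2(0): exp(t · J_2(0)) = e^(0t)·(I + t·N), where N is the 2×2 nilpotent shift.

After assembling e^{tJ} and conjugating by P, we get:

e^{tM} =
  [1 - 2*t, 4*t]
  [-t, 2*t + 1]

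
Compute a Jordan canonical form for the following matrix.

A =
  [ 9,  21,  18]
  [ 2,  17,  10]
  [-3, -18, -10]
J_2(5) ⊕ J_1(6)

The characteristic polynomial is
  det(x·I − A) = x^3 - 16*x^2 + 85*x - 150 = (x - 6)*(x - 5)^2

Eigenvalues and multiplicities (the geometric multiplicity of λ is n − rank(A − λI), which equals the number of Jordan blocks for λ):
  λ = 5: algebraic multiplicity = 2, geometric multiplicity = 1
  λ = 6: algebraic multiplicity = 1, geometric multiplicity = 1

Determining the block sizes for each eigenvalue:
  λ = 5: one block (gm = 1), so the single block has size am = 2 → block sizes [2]
  λ = 6: one block (gm = 1), so the single block has size am = 1 → block sizes [1]

Assembling the blocks gives a Jordan form
J =
  [5, 1, 0]
  [0, 5, 0]
  [0, 0, 6]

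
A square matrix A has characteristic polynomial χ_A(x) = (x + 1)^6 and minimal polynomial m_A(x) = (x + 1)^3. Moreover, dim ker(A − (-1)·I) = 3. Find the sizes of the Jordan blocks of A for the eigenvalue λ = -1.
Block sizes for λ = -1: [3, 2, 1]

Step 1 — from the characteristic polynomial, algebraic multiplicity of λ = -1 is 6. From dim ker(A − (-1)·I) = 3, there are exactly 3 Jordan blocks for λ = -1.
Step 2 — from the minimal polynomial, the factor (x + 1)^3 tells us the largest block for λ = -1 has size 3.
Step 3 — with total size 6, 3 blocks, and largest block 3, the block sizes (in nonincreasing order) are [3, 2, 1].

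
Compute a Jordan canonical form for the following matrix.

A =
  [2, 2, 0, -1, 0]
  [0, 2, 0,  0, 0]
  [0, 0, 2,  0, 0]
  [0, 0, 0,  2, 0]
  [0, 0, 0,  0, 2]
J_2(2) ⊕ J_1(2) ⊕ J_1(2) ⊕ J_1(2)

The characteristic polynomial is
  det(x·I − A) = x^5 - 10*x^4 + 40*x^3 - 80*x^2 + 80*x - 32 = (x - 2)^5

Eigenvalues and multiplicities (the geometric multiplicity of λ is n − rank(A − λI), which equals the number of Jordan blocks for λ):
  λ = 2: algebraic multiplicity = 5, geometric multiplicity = 4

Determining the block sizes for each eigenvalue:
  λ = 2: 4 blocks summing to 5 forces exactly one block of size 2 and the rest size 1 → block sizes [2, 1, 1, 1]

Assembling the blocks gives a Jordan form
J =
  [2, 1, 0, 0, 0]
  [0, 2, 0, 0, 0]
  [0, 0, 2, 0, 0]
  [0, 0, 0, 2, 0]
  [0, 0, 0, 0, 2]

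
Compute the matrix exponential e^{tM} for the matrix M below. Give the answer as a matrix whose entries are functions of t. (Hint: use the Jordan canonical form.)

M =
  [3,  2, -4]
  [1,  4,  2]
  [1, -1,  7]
e^{tM} =
  [-exp(5*t) + 2*exp(4*t), 2*exp(5*t) - 2*exp(4*t), -4*exp(5*t) + 4*exp(4*t)]
  [exp(5*t) - exp(4*t), exp(4*t), 2*exp(5*t) - 2*exp(4*t)]
  [exp(5*t) - exp(4*t), -exp(5*t) + exp(4*t), 3*exp(5*t) - 2*exp(4*t)]

Strategy: write M = P · J · P⁻¹ where J is a Jordan canonical form, so e^{tM} = P · e^{tJ} · P⁻¹, and e^{tJ} can be computed block-by-block.

M has Jordan form
J =
  [4, 0, 0]
  [0, 5, 0]
  [0, 0, 5]
(up to reordering of blocks).

Per-block formulas:
  For a 1×1 block at λ = 5: exp(t · [5]) = [e^(5t)].
  For a 1×1 block at λ = 4: exp(t · [4]) = [e^(4t)].

After assembling e^{tJ} and conjugating by P, we get:

e^{tM} =
  [-exp(5*t) + 2*exp(4*t), 2*exp(5*t) - 2*exp(4*t), -4*exp(5*t) + 4*exp(4*t)]
  [exp(5*t) - exp(4*t), exp(4*t), 2*exp(5*t) - 2*exp(4*t)]
  [exp(5*t) - exp(4*t), -exp(5*t) + exp(4*t), 3*exp(5*t) - 2*exp(4*t)]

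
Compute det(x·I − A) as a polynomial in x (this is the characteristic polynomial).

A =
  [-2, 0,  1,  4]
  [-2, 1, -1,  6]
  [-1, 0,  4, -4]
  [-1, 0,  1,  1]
x^4 - 4*x^3 + 6*x^2 - 4*x + 1

Expanding det(x·I − A) (e.g. by cofactor expansion or by noting that A is similar to its Jordan form J, which has the same characteristic polynomial as A) gives
  χ_A(x) = x^4 - 4*x^3 + 6*x^2 - 4*x + 1
which factors as (x - 1)^4. The eigenvalues (with algebraic multiplicities) are λ = 1 with multiplicity 4.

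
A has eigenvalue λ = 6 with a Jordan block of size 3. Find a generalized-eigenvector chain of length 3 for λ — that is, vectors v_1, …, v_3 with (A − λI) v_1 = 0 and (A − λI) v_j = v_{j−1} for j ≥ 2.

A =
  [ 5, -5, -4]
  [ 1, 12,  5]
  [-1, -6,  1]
A Jordan chain for λ = 6 of length 3:
v_1 = (-1, 1, -1)ᵀ
v_2 = (-5, 6, -6)ᵀ
v_3 = (0, 1, 0)ᵀ

Let N = A − (6)·I. We want v_3 with N^3 v_3 = 0 but N^2 v_3 ≠ 0; then v_{j-1} := N · v_j for j = 3, …, 2.

Pick v_3 = (0, 1, 0)ᵀ.
Then v_2 = N · v_3 = (-5, 6, -6)ᵀ.
Then v_1 = N · v_2 = (-1, 1, -1)ᵀ.

Sanity check: (A − (6)·I) v_1 = (0, 0, 0)ᵀ = 0. ✓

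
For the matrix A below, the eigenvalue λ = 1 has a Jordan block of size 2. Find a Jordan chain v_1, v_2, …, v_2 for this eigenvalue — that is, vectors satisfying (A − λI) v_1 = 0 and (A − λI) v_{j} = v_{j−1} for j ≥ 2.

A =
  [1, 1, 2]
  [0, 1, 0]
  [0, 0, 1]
A Jordan chain for λ = 1 of length 2:
v_1 = (1, 0, 0)ᵀ
v_2 = (0, 1, 0)ᵀ

Let N = A − (1)·I. We want v_2 with N^2 v_2 = 0 but N^1 v_2 ≠ 0; then v_{j-1} := N · v_j for j = 2, …, 2.

Pick v_2 = (0, 1, 0)ᵀ.
Then v_1 = N · v_2 = (1, 0, 0)ᵀ.

Sanity check: (A − (1)·I) v_1 = (0, 0, 0)ᵀ = 0. ✓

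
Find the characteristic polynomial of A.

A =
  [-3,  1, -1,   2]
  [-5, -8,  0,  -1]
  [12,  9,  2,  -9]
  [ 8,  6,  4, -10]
x^4 + 19*x^3 + 135*x^2 + 425*x + 500

Expanding det(x·I − A) (e.g. by cofactor expansion or by noting that A is similar to its Jordan form J, which has the same characteristic polynomial as A) gives
  χ_A(x) = x^4 + 19*x^3 + 135*x^2 + 425*x + 500
which factors as (x + 4)*(x + 5)^3. The eigenvalues (with algebraic multiplicities) are λ = -5 with multiplicity 3, λ = -4 with multiplicity 1.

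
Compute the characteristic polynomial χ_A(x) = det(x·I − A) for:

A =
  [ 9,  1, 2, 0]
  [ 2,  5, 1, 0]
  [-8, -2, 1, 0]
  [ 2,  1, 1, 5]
x^4 - 20*x^3 + 150*x^2 - 500*x + 625

Expanding det(x·I − A) (e.g. by cofactor expansion or by noting that A is similar to its Jordan form J, which has the same characteristic polynomial as A) gives
  χ_A(x) = x^4 - 20*x^3 + 150*x^2 - 500*x + 625
which factors as (x - 5)^4. The eigenvalues (with algebraic multiplicities) are λ = 5 with multiplicity 4.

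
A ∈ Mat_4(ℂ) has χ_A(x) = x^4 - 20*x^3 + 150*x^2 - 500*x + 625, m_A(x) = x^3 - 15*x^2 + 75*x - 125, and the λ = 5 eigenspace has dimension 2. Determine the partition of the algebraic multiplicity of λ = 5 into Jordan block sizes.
Block sizes for λ = 5: [3, 1]

Step 1 — from the characteristic polynomial, algebraic multiplicity of λ = 5 is 4. From dim ker(A − (5)·I) = 2, there are exactly 2 Jordan blocks for λ = 5.
Step 2 — from the minimal polynomial, the factor (x − 5)^3 tells us the largest block for λ = 5 has size 3.
Step 3 — with total size 4, 2 blocks, and largest block 3, the block sizes (in nonincreasing order) are [3, 1].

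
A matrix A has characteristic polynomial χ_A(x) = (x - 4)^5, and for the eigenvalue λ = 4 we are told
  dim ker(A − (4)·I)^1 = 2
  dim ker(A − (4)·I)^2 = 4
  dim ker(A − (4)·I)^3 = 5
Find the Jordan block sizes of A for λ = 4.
Block sizes for λ = 4: [3, 2]

From the dimensions of kernels of powers, the number of Jordan blocks of size at least j is d_j − d_{j−1} where d_j = dim ker(N^j) (with d_0 = 0). Computing the differences gives [2, 2, 1].
The number of blocks of size exactly k is (#blocks of size ≥ k) − (#blocks of size ≥ k + 1), so the partition is: 1 block(s) of size 2, 1 block(s) of size 3.
In nonincreasing order the block sizes are [3, 2].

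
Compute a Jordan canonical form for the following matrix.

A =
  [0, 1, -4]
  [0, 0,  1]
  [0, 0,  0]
J_3(0)

The characteristic polynomial is
  det(x·I − A) = x^3

Eigenvalues and multiplicities (the geometric multiplicity of λ is n − rank(A − λI), which equals the number of Jordan blocks for λ):
  λ = 0: algebraic multiplicity = 3, geometric multiplicity = 1

Determining the block sizes for each eigenvalue:
  λ = 0: one block (gm = 1), so the single block has size am = 3 → block sizes [3]

Assembling the blocks gives a Jordan form
J =
  [0, 1, 0]
  [0, 0, 1]
  [0, 0, 0]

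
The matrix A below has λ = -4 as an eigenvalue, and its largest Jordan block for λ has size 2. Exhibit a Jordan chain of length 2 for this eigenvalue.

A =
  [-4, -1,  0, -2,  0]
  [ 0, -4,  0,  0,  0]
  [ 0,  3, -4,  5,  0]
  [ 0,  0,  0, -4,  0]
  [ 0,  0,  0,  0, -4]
A Jordan chain for λ = -4 of length 2:
v_1 = (-1, 0, 3, 0, 0)ᵀ
v_2 = (0, 1, 0, 0, 0)ᵀ

Let N = A − (-4)·I. We want v_2 with N^2 v_2 = 0 but N^1 v_2 ≠ 0; then v_{j-1} := N · v_j for j = 2, …, 2.

Pick v_2 = (0, 1, 0, 0, 0)ᵀ.
Then v_1 = N · v_2 = (-1, 0, 3, 0, 0)ᵀ.

Sanity check: (A − (-4)·I) v_1 = (0, 0, 0, 0, 0)ᵀ = 0. ✓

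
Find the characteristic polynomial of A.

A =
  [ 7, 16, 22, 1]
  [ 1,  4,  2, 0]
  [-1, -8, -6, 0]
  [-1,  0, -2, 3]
x^4 - 8*x^3 + 128*x - 256

Expanding det(x·I − A) (e.g. by cofactor expansion or by noting that A is similar to its Jordan form J, which has the same characteristic polynomial as A) gives
  χ_A(x) = x^4 - 8*x^3 + 128*x - 256
which factors as (x - 4)^3*(x + 4). The eigenvalues (with algebraic multiplicities) are λ = -4 with multiplicity 1, λ = 4 with multiplicity 3.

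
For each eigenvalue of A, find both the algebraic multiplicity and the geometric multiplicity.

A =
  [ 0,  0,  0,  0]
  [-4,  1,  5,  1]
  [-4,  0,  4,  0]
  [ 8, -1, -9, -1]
λ = 0: alg = 3, geom = 2; λ = 4: alg = 1, geom = 1

Step 1 — factor the characteristic polynomial to read off the algebraic multiplicities:
  χ_A(x) = x^3*(x - 4)

Step 2 — compute geometric multiplicities via the rank-nullity identity g(λ) = n − rank(A − λI):
  rank(A − (0)·I) = 2, so dim ker(A − (0)·I) = n − 2 = 2
  rank(A − (4)·I) = 3, so dim ker(A − (4)·I) = n − 3 = 1

Summary:
  λ = 0: algebraic multiplicity = 3, geometric multiplicity = 2
  λ = 4: algebraic multiplicity = 1, geometric multiplicity = 1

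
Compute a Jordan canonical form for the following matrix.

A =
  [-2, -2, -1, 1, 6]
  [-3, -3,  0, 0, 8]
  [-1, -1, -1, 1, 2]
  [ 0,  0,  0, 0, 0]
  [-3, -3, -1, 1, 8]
J_3(0) ⊕ J_1(0) ⊕ J_1(2)

The characteristic polynomial is
  det(x·I − A) = x^5 - 2*x^4 = x^4*(x - 2)

Eigenvalues and multiplicities (the geometric multiplicity of λ is n − rank(A − λI), which equals the number of Jordan blocks for λ):
  λ = 0: algebraic multiplicity = 4, geometric multiplicity = 2
  λ = 2: algebraic multiplicity = 1, geometric multiplicity = 1

Determining the block sizes for each eigenvalue:
  λ = 0: with am = 4 and gm = 2, the partition is not yet determined (e.g. several partitions of 4 into 2 parts exist). Let N = A − (0)·I. Computing rank(N^1) = 3, rank(N^2) = 2, rank(N^3) = 1; the number of blocks of size ≥ j is rank(N^{j−1}) − rank(N^j), giving [2, 1, 1]. So we have 1 block(s) of size 3, 1 block(s) of size 1 → block sizes [3, 1]
  λ = 2: one block (gm = 1), so the single block has size am = 1 → block sizes [1]

Assembling the blocks gives a Jordan form
J =
  [0, 1, 0, 0, 0]
  [0, 0, 1, 0, 0]
  [0, 0, 0, 0, 0]
  [0, 0, 0, 0, 0]
  [0, 0, 0, 0, 2]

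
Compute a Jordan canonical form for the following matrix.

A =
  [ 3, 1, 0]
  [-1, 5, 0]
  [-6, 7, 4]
J_3(4)

The characteristic polynomial is
  det(x·I − A) = x^3 - 12*x^2 + 48*x - 64 = (x - 4)^3

Eigenvalues and multiplicities (the geometric multiplicity of λ is n − rank(A − λI), which equals the number of Jordan blocks for λ):
  λ = 4: algebraic multiplicity = 3, geometric multiplicity = 1

Determining the block sizes for each eigenvalue:
  λ = 4: one block (gm = 1), so the single block has size am = 3 → block sizes [3]

Assembling the blocks gives a Jordan form
J =
  [4, 1, 0]
  [0, 4, 1]
  [0, 0, 4]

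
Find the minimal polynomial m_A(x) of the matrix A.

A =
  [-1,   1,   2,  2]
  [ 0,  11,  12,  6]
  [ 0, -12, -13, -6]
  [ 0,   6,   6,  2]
x^3 - 3*x - 2

The characteristic polynomial is χ_A(x) = (x - 2)*(x + 1)^3, so the eigenvalues are known. The minimal polynomial is
  m_A(x) = Π_λ (x − λ)^{k_λ}
where k_λ is the size of the *largest* Jordan block for λ (equivalently, the smallest k with (A − λI)^k v = 0 for every generalised eigenvector v of λ).

  λ = -1: largest Jordan block has size 2, contributing (x + 1)^2
  λ = 2: largest Jordan block has size 1, contributing (x − 2)

So m_A(x) = (x - 2)*(x + 1)^2 = x^3 - 3*x - 2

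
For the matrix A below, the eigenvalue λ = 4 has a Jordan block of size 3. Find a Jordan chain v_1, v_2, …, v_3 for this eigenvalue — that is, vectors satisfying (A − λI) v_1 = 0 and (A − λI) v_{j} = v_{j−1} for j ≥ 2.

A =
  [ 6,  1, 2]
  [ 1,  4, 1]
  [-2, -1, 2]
A Jordan chain for λ = 4 of length 3:
v_1 = (1, 0, -1)ᵀ
v_2 = (2, 1, -2)ᵀ
v_3 = (1, 0, 0)ᵀ

Let N = A − (4)·I. We want v_3 with N^3 v_3 = 0 but N^2 v_3 ≠ 0; then v_{j-1} := N · v_j for j = 3, …, 2.

Pick v_3 = (1, 0, 0)ᵀ.
Then v_2 = N · v_3 = (2, 1, -2)ᵀ.
Then v_1 = N · v_2 = (1, 0, -1)ᵀ.

Sanity check: (A − (4)·I) v_1 = (0, 0, 0)ᵀ = 0. ✓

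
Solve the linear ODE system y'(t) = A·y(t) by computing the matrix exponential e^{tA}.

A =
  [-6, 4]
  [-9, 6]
e^{tA} =
  [1 - 6*t, 4*t]
  [-9*t, 6*t + 1]

Strategy: write A = P · J · P⁻¹ where J is a Jordan canonical form, so e^{tA} = P · e^{tJ} · P⁻¹, and e^{tJ} can be computed block-by-block.

A has Jordan form
J =
  [0, 1]
  [0, 0]
(up to reordering of blocks).

Per-block formulas:
  For a 2×2 Jordan block J_2(0): exp(t · J_2(0)) = e^(0t)·(I + t·N), where N is the 2×2 nilpotent shift.

After assembling e^{tJ} and conjugating by P, we get:

e^{tA} =
  [1 - 6*t, 4*t]
  [-9*t, 6*t + 1]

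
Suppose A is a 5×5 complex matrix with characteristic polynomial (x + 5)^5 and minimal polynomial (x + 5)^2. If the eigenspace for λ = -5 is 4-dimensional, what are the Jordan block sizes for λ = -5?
Block sizes for λ = -5: [2, 1, 1, 1]

Step 1 — from the characteristic polynomial, algebraic multiplicity of λ = -5 is 5. From dim ker(A − (-5)·I) = 4, there are exactly 4 Jordan blocks for λ = -5.
Step 2 — from the minimal polynomial, the factor (x + 5)^2 tells us the largest block for λ = -5 has size 2.
Step 3 — with total size 5, 4 blocks, and largest block 2, the block sizes (in nonincreasing order) are [2, 1, 1, 1].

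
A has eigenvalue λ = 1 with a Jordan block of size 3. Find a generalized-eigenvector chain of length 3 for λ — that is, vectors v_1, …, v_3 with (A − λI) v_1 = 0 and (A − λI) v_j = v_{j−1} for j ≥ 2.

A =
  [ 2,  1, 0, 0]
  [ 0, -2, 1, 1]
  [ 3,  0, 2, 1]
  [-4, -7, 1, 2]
A Jordan chain for λ = 1 of length 3:
v_1 = (1, -1, 2, -5)ᵀ
v_2 = (1, 0, 3, -4)ᵀ
v_3 = (1, 0, 0, 0)ᵀ

Let N = A − (1)·I. We want v_3 with N^3 v_3 = 0 but N^2 v_3 ≠ 0; then v_{j-1} := N · v_j for j = 3, …, 2.

Pick v_3 = (1, 0, 0, 0)ᵀ.
Then v_2 = N · v_3 = (1, 0, 3, -4)ᵀ.
Then v_1 = N · v_2 = (1, -1, 2, -5)ᵀ.

Sanity check: (A − (1)·I) v_1 = (0, 0, 0, 0)ᵀ = 0. ✓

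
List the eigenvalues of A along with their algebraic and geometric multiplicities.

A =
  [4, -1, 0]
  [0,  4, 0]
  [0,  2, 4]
λ = 4: alg = 3, geom = 2

Step 1 — factor the characteristic polynomial to read off the algebraic multiplicities:
  χ_A(x) = (x - 4)^3

Step 2 — compute geometric multiplicities via the rank-nullity identity g(λ) = n − rank(A − λI):
  rank(A − (4)·I) = 1, so dim ker(A − (4)·I) = n − 1 = 2

Summary:
  λ = 4: algebraic multiplicity = 3, geometric multiplicity = 2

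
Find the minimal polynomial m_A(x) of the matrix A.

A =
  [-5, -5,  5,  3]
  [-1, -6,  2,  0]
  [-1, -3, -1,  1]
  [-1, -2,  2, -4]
x^3 + 12*x^2 + 48*x + 64

The characteristic polynomial is χ_A(x) = (x + 4)^4, so the eigenvalues are known. The minimal polynomial is
  m_A(x) = Π_λ (x − λ)^{k_λ}
where k_λ is the size of the *largest* Jordan block for λ (equivalently, the smallest k with (A − λI)^k v = 0 for every generalised eigenvector v of λ).

  λ = -4: largest Jordan block has size 3, contributing (x + 4)^3

So m_A(x) = (x + 4)^3 = x^3 + 12*x^2 + 48*x + 64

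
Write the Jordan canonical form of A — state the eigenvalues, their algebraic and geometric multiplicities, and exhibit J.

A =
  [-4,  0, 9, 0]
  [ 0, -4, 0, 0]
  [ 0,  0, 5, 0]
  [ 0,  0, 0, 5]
J_1(-4) ⊕ J_1(-4) ⊕ J_1(5) ⊕ J_1(5)

The characteristic polynomial is
  det(x·I − A) = x^4 - 2*x^3 - 39*x^2 + 40*x + 400 = (x - 5)^2*(x + 4)^2

Eigenvalues and multiplicities (the geometric multiplicity of λ is n − rank(A − λI), which equals the number of Jordan blocks for λ):
  λ = -4: algebraic multiplicity = 2, geometric multiplicity = 2
  λ = 5: algebraic multiplicity = 2, geometric multiplicity = 2

Determining the block sizes for each eigenvalue:
  λ = -4: gm = am = 2, so every block has size 1 → block sizes [1, 1]
  λ = 5: gm = am = 2, so every block has size 1 → block sizes [1, 1]

Assembling the blocks gives a Jordan form
J =
  [-4,  0, 0, 0]
  [ 0, -4, 0, 0]
  [ 0,  0, 5, 0]
  [ 0,  0, 0, 5]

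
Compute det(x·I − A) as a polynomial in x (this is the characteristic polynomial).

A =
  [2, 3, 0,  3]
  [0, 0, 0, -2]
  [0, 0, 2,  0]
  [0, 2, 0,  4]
x^4 - 8*x^3 + 24*x^2 - 32*x + 16

Expanding det(x·I − A) (e.g. by cofactor expansion or by noting that A is similar to its Jordan form J, which has the same characteristic polynomial as A) gives
  χ_A(x) = x^4 - 8*x^3 + 24*x^2 - 32*x + 16
which factors as (x - 2)^4. The eigenvalues (with algebraic multiplicities) are λ = 2 with multiplicity 4.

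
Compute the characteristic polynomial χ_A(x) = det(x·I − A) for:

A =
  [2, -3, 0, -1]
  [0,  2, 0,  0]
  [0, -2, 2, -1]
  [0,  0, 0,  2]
x^4 - 8*x^3 + 24*x^2 - 32*x + 16

Expanding det(x·I − A) (e.g. by cofactor expansion or by noting that A is similar to its Jordan form J, which has the same characteristic polynomial as A) gives
  χ_A(x) = x^4 - 8*x^3 + 24*x^2 - 32*x + 16
which factors as (x - 2)^4. The eigenvalues (with algebraic multiplicities) are λ = 2 with multiplicity 4.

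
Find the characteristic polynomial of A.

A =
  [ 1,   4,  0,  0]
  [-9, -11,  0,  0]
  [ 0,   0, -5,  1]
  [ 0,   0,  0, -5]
x^4 + 20*x^3 + 150*x^2 + 500*x + 625

Expanding det(x·I − A) (e.g. by cofactor expansion or by noting that A is similar to its Jordan form J, which has the same characteristic polynomial as A) gives
  χ_A(x) = x^4 + 20*x^3 + 150*x^2 + 500*x + 625
which factors as (x + 5)^4. The eigenvalues (with algebraic multiplicities) are λ = -5 with multiplicity 4.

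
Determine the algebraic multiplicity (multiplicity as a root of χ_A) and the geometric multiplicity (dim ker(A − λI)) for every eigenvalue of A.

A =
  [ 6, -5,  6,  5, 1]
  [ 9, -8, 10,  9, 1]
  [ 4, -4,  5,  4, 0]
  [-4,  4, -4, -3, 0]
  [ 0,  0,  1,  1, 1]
λ = -3: alg = 1, geom = 1; λ = 1: alg = 4, geom = 2

Step 1 — factor the characteristic polynomial to read off the algebraic multiplicities:
  χ_A(x) = (x - 1)^4*(x + 3)

Step 2 — compute geometric multiplicities via the rank-nullity identity g(λ) = n − rank(A − λI):
  rank(A − (-3)·I) = 4, so dim ker(A − (-3)·I) = n − 4 = 1
  rank(A − (1)·I) = 3, so dim ker(A − (1)·I) = n − 3 = 2

Summary:
  λ = -3: algebraic multiplicity = 1, geometric multiplicity = 1
  λ = 1: algebraic multiplicity = 4, geometric multiplicity = 2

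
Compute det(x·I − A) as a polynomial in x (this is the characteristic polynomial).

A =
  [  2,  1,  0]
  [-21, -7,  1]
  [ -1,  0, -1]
x^3 + 6*x^2 + 12*x + 8

Expanding det(x·I − A) (e.g. by cofactor expansion or by noting that A is similar to its Jordan form J, which has the same characteristic polynomial as A) gives
  χ_A(x) = x^3 + 6*x^2 + 12*x + 8
which factors as (x + 2)^3. The eigenvalues (with algebraic multiplicities) are λ = -2 with multiplicity 3.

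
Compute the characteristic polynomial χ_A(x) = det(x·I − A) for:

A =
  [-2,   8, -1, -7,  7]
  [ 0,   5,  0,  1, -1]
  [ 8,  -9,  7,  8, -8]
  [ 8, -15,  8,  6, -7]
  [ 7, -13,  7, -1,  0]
x^5 - 16*x^4 + 73*x^3 - 18*x^2 - 324*x - 216

Expanding det(x·I − A) (e.g. by cofactor expansion or by noting that A is similar to its Jordan form J, which has the same characteristic polynomial as A) gives
  χ_A(x) = x^5 - 16*x^4 + 73*x^3 - 18*x^2 - 324*x - 216
which factors as (x - 6)^3*(x + 1)^2. The eigenvalues (with algebraic multiplicities) are λ = -1 with multiplicity 2, λ = 6 with multiplicity 3.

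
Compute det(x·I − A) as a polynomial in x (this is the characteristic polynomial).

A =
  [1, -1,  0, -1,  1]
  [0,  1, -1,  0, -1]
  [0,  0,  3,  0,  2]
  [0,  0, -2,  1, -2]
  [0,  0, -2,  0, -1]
x^5 - 5*x^4 + 10*x^3 - 10*x^2 + 5*x - 1

Expanding det(x·I − A) (e.g. by cofactor expansion or by noting that A is similar to its Jordan form J, which has the same characteristic polynomial as A) gives
  χ_A(x) = x^5 - 5*x^4 + 10*x^3 - 10*x^2 + 5*x - 1
which factors as (x - 1)^5. The eigenvalues (with algebraic multiplicities) are λ = 1 with multiplicity 5.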